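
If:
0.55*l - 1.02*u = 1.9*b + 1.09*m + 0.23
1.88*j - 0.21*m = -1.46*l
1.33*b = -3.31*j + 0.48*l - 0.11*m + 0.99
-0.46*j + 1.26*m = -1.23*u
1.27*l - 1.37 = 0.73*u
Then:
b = -0.27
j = 0.32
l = -0.11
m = 2.13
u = -2.06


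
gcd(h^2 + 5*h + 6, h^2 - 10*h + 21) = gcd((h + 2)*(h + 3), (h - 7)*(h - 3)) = 1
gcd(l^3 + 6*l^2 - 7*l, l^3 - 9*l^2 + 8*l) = l^2 - l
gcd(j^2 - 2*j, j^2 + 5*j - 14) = j - 2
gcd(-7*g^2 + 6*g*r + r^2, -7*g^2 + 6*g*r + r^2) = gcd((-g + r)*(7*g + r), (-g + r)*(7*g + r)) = -7*g^2 + 6*g*r + r^2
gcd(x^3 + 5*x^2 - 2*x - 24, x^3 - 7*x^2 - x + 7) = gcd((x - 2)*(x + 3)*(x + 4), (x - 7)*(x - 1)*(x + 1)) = 1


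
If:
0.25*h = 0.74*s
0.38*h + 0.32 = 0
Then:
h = -0.84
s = -0.28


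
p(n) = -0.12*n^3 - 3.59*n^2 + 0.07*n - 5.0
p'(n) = -0.36*n^2 - 7.18*n + 0.07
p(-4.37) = -63.85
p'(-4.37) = 24.57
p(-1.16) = -9.72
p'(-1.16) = 7.91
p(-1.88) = -17.02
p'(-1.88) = 12.30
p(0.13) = -5.05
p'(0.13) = -0.87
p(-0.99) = -8.47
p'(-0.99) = 6.83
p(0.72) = -6.86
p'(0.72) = -5.29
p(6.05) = -162.55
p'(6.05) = -56.55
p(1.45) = -12.81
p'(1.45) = -11.10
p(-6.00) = -108.74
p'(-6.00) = 30.19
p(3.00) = -40.34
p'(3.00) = -24.71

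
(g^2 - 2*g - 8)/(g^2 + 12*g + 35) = (g^2 - 2*g - 8)/(g^2 + 12*g + 35)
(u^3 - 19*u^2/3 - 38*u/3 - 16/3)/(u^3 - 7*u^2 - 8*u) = (u + 2/3)/u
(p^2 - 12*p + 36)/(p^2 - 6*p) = (p - 6)/p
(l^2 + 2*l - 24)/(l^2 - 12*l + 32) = (l + 6)/(l - 8)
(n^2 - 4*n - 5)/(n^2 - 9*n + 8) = (n^2 - 4*n - 5)/(n^2 - 9*n + 8)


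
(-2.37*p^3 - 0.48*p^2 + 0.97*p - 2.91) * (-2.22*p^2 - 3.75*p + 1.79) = 5.2614*p^5 + 9.9531*p^4 - 4.5957*p^3 + 1.9635*p^2 + 12.6488*p - 5.2089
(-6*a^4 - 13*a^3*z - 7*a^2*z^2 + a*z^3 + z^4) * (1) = -6*a^4 - 13*a^3*z - 7*a^2*z^2 + a*z^3 + z^4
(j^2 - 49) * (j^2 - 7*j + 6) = j^4 - 7*j^3 - 43*j^2 + 343*j - 294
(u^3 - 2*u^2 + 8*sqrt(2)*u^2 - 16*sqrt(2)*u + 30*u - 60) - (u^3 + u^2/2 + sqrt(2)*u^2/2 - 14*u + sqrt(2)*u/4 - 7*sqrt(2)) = -5*u^2/2 + 15*sqrt(2)*u^2/2 - 65*sqrt(2)*u/4 + 44*u - 60 + 7*sqrt(2)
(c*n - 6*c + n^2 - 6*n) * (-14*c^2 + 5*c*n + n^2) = -14*c^3*n + 84*c^3 - 9*c^2*n^2 + 54*c^2*n + 6*c*n^3 - 36*c*n^2 + n^4 - 6*n^3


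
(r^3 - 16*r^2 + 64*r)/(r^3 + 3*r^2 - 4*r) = (r^2 - 16*r + 64)/(r^2 + 3*r - 4)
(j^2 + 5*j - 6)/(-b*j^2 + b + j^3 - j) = (-j - 6)/(b*j + b - j^2 - j)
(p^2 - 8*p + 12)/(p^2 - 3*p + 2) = (p - 6)/(p - 1)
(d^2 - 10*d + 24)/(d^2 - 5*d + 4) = (d - 6)/(d - 1)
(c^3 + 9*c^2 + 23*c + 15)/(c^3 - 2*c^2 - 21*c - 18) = (c + 5)/(c - 6)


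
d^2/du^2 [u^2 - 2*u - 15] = 2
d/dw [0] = 0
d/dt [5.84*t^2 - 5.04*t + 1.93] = 11.68*t - 5.04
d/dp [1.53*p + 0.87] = 1.53000000000000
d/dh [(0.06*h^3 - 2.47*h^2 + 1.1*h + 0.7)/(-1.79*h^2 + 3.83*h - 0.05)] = (-0.1074*h^4 + 0.459599999999998*h^3 - 7.5001*h^2 + 2.753*h - 2.736)/(3.2041*h^4 - 13.7114*h^3 + 14.8479*h^2 - 0.383*h + 0.0025)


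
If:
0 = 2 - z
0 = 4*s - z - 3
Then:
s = 5/4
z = 2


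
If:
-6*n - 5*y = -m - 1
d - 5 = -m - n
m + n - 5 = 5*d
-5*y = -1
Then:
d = 0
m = 30/7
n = 5/7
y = 1/5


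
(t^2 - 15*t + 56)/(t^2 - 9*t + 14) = (t - 8)/(t - 2)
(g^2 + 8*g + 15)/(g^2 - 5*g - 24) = (g + 5)/(g - 8)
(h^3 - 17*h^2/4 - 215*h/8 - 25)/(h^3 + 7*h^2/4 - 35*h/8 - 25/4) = (h - 8)/(h - 2)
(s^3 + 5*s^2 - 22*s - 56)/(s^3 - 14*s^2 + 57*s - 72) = (s^3 + 5*s^2 - 22*s - 56)/(s^3 - 14*s^2 + 57*s - 72)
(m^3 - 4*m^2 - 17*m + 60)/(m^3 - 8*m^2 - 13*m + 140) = (m - 3)/(m - 7)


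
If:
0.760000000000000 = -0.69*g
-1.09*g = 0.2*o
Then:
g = -1.10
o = 6.00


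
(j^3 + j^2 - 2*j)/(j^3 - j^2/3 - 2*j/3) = 3*(j + 2)/(3*j + 2)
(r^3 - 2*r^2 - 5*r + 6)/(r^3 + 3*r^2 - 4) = (r - 3)/(r + 2)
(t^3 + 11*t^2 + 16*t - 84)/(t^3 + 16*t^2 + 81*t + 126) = (t - 2)/(t + 3)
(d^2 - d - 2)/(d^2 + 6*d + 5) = (d - 2)/(d + 5)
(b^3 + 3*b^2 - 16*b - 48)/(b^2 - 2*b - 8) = (b^2 + 7*b + 12)/(b + 2)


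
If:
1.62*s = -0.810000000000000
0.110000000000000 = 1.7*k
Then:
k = 0.06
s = -0.50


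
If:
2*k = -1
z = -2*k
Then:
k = -1/2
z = 1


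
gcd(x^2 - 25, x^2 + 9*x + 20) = x + 5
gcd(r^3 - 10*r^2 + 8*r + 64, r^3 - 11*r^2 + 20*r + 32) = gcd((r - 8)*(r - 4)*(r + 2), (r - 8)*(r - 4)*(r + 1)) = r^2 - 12*r + 32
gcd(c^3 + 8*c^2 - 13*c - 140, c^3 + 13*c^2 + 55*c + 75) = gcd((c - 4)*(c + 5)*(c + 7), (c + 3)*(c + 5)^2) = c + 5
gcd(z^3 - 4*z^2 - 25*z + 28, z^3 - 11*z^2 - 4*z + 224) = z^2 - 3*z - 28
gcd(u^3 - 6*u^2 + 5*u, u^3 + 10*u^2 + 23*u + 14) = 1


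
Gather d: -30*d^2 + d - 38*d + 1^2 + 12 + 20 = -30*d^2 - 37*d + 33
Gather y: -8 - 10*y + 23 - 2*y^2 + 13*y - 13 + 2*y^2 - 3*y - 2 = 0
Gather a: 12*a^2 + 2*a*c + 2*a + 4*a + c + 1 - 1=12*a^2 + a*(2*c + 6) + c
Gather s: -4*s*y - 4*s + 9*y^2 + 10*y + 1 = s*(-4*y - 4) + 9*y^2 + 10*y + 1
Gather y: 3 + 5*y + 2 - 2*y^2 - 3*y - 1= -2*y^2 + 2*y + 4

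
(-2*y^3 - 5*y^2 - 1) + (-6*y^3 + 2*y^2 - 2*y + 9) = -8*y^3 - 3*y^2 - 2*y + 8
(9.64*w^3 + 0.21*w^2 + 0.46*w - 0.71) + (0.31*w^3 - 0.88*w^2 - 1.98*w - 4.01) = 9.95*w^3 - 0.67*w^2 - 1.52*w - 4.72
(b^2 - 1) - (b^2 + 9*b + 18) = -9*b - 19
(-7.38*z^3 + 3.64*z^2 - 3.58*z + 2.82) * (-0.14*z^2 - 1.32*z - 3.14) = 1.0332*z^5 + 9.232*z^4 + 18.8696*z^3 - 7.0988*z^2 + 7.5188*z - 8.8548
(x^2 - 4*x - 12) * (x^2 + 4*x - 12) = x^4 - 40*x^2 + 144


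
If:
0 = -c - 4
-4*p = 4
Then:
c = -4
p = -1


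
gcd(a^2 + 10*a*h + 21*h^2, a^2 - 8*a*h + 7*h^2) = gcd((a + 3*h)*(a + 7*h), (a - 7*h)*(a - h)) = 1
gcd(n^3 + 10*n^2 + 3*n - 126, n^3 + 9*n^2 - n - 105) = n^2 + 4*n - 21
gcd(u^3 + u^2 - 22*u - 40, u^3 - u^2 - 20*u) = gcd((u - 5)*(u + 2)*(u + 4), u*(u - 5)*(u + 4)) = u^2 - u - 20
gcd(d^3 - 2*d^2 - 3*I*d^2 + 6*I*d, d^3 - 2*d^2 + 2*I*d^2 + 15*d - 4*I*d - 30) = d^2 + d*(-2 - 3*I) + 6*I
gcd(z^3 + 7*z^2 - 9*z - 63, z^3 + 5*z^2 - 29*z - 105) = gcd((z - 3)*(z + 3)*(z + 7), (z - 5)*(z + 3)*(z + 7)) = z^2 + 10*z + 21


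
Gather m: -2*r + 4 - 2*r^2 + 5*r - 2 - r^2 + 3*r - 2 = -3*r^2 + 6*r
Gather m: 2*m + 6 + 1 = 2*m + 7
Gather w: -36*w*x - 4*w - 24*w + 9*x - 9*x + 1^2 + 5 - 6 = w*(-36*x - 28)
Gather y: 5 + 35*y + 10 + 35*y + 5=70*y + 20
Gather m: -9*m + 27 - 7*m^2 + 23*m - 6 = -7*m^2 + 14*m + 21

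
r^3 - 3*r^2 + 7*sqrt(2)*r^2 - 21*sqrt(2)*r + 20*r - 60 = (r - 3)*(r + 2*sqrt(2))*(r + 5*sqrt(2))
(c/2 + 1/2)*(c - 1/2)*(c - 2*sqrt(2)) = c^3/2 - sqrt(2)*c^2 + c^2/4 - sqrt(2)*c/2 - c/4 + sqrt(2)/2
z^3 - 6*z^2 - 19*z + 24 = (z - 8)*(z - 1)*(z + 3)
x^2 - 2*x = x*(x - 2)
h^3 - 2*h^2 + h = h*(h - 1)^2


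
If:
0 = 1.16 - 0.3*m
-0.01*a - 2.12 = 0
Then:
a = -212.00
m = 3.87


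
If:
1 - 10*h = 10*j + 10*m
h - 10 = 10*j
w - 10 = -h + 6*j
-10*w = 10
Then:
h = 25/2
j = 1/4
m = -253/20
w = -1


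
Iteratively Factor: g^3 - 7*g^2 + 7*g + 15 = (g + 1)*(g^2 - 8*g + 15) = (g - 5)*(g + 1)*(g - 3)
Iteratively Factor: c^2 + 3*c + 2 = (c + 1)*(c + 2)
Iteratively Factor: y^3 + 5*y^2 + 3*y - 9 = (y + 3)*(y^2 + 2*y - 3) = (y - 1)*(y + 3)*(y + 3)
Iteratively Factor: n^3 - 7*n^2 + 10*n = (n)*(n^2 - 7*n + 10) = n*(n - 5)*(n - 2)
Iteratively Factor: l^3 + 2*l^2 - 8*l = (l + 4)*(l^2 - 2*l) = (l - 2)*(l + 4)*(l)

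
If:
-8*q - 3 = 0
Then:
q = -3/8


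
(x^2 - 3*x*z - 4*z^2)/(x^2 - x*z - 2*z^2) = (x - 4*z)/(x - 2*z)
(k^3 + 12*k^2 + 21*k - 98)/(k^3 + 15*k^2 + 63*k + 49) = (k - 2)/(k + 1)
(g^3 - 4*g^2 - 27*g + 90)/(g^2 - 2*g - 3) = (g^2 - g - 30)/(g + 1)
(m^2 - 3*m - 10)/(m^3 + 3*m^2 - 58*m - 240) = (m^2 - 3*m - 10)/(m^3 + 3*m^2 - 58*m - 240)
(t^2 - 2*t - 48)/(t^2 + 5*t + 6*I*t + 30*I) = (t^2 - 2*t - 48)/(t^2 + t*(5 + 6*I) + 30*I)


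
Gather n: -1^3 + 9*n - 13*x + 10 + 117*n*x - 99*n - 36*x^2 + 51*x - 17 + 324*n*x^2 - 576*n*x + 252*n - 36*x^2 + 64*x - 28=n*(324*x^2 - 459*x + 162) - 72*x^2 + 102*x - 36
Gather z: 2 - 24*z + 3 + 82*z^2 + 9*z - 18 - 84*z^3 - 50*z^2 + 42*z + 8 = -84*z^3 + 32*z^2 + 27*z - 5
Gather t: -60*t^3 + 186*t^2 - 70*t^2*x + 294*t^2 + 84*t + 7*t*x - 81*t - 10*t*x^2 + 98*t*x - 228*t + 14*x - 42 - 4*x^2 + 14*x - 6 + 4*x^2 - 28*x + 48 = -60*t^3 + t^2*(480 - 70*x) + t*(-10*x^2 + 105*x - 225)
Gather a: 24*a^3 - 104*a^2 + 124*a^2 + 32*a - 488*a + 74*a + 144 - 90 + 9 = 24*a^3 + 20*a^2 - 382*a + 63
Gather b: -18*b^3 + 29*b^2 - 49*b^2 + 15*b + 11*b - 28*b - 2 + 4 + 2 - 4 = -18*b^3 - 20*b^2 - 2*b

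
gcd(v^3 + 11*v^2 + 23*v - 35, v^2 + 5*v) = v + 5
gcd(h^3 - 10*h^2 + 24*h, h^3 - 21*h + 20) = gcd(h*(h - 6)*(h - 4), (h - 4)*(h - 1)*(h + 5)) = h - 4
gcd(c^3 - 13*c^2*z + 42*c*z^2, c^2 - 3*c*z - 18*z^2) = -c + 6*z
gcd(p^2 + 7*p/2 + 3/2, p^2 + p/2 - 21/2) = 1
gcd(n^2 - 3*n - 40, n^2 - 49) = 1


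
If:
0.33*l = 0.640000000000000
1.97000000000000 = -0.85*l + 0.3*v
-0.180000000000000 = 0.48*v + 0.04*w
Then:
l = 1.94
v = 12.06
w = -149.24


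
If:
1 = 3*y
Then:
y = 1/3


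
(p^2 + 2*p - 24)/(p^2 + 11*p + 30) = (p - 4)/(p + 5)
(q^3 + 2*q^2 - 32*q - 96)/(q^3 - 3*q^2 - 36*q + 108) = (q^2 + 8*q + 16)/(q^2 + 3*q - 18)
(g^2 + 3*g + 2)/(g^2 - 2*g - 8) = (g + 1)/(g - 4)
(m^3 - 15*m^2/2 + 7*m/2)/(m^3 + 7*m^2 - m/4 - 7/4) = 2*m*(m - 7)/(2*m^2 + 15*m + 7)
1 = 1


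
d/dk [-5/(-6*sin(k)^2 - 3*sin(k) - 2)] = -15*(4*sin(k) + 1)*cos(k)/(6*sin(k)^2 + 3*sin(k) + 2)^2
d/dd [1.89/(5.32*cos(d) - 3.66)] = 10.0548*sin(d)/(5.32*cos(d) - 3.66)^2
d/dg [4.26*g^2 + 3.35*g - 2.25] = 8.52*g + 3.35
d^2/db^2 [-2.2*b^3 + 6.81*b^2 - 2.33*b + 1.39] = 13.62 - 13.2*b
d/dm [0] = 0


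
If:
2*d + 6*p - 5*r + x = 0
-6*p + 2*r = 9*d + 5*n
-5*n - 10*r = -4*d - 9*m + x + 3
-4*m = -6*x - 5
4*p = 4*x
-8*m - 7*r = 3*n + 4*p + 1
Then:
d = -17831/19942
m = 4387/9971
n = 36135/19942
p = -10769/19942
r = -22209/19942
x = -10769/19942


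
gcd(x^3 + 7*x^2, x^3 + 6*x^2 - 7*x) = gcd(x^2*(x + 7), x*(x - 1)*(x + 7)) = x^2 + 7*x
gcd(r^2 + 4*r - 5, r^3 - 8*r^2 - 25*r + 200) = r + 5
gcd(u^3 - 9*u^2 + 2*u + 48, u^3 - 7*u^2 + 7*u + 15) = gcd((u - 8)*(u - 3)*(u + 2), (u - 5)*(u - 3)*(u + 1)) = u - 3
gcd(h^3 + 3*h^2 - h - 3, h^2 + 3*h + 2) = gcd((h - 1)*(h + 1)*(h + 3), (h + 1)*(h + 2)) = h + 1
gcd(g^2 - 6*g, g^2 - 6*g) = g^2 - 6*g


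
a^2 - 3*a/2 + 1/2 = (a - 1)*(a - 1/2)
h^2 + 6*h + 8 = (h + 2)*(h + 4)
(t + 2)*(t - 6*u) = t^2 - 6*t*u + 2*t - 12*u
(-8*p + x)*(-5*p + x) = 40*p^2 - 13*p*x + x^2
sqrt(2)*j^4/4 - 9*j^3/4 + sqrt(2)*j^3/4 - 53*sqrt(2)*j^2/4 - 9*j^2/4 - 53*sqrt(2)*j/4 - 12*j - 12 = (j/2 + 1/2)*(j - 8*sqrt(2))*(j + 3*sqrt(2))*(sqrt(2)*j/2 + 1/2)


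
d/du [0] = 0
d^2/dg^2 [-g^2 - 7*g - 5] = -2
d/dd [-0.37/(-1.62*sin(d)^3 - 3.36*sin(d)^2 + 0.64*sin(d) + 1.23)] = (-1.7982*sin(d)^2 - 2.4864*sin(d) + 0.2368)*cos(d)/(1.62*sin(d)^3 + 3.36*sin(d)^2 - 0.64*sin(d) - 1.23)^2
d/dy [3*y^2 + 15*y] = 6*y + 15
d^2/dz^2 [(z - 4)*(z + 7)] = 2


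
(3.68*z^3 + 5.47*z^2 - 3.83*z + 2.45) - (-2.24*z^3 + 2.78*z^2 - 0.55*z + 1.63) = 5.92*z^3 + 2.69*z^2 - 3.28*z + 0.82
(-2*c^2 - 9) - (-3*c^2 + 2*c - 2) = c^2 - 2*c - 7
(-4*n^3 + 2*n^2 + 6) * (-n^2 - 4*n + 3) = 4*n^5 + 14*n^4 - 20*n^3 - 24*n + 18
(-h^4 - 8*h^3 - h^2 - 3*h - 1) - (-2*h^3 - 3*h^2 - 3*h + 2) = -h^4 - 6*h^3 + 2*h^2 - 3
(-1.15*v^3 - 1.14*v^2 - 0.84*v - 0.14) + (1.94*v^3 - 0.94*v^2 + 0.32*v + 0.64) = 0.79*v^3 - 2.08*v^2 - 0.52*v + 0.5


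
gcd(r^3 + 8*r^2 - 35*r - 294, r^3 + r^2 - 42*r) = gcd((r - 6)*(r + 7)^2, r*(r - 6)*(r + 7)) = r^2 + r - 42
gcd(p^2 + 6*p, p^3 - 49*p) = p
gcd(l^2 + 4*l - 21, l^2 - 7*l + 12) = l - 3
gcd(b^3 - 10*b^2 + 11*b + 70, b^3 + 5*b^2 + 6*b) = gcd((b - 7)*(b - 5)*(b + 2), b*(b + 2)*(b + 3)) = b + 2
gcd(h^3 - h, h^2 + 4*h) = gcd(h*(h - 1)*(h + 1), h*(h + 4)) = h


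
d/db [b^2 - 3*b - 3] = 2*b - 3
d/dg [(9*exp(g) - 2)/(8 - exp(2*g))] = (9*exp(2*g) - 4*exp(g) + 72)*exp(g)/(exp(4*g) - 16*exp(2*g) + 64)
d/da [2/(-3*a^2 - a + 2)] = 2*(6*a + 1)/(3*a^2 + a - 2)^2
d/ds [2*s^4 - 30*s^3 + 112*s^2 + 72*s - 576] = 8*s^3 - 90*s^2 + 224*s + 72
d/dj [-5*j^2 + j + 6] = 1 - 10*j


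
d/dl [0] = 0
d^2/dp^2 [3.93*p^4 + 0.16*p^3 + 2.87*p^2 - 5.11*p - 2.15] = 47.16*p^2 + 0.96*p + 5.74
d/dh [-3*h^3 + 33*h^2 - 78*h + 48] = -9*h^2 + 66*h - 78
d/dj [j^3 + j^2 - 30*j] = 3*j^2 + 2*j - 30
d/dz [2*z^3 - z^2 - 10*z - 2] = 6*z^2 - 2*z - 10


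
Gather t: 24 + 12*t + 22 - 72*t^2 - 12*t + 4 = 50 - 72*t^2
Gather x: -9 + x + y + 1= x + y - 8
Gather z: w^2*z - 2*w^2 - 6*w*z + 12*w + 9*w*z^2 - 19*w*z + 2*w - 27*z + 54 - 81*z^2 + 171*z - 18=-2*w^2 + 14*w + z^2*(9*w - 81) + z*(w^2 - 25*w + 144) + 36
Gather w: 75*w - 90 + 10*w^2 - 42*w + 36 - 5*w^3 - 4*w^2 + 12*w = -5*w^3 + 6*w^2 + 45*w - 54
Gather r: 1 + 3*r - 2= 3*r - 1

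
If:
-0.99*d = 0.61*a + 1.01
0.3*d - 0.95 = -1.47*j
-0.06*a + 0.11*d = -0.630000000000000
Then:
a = 4.05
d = -3.52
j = 1.36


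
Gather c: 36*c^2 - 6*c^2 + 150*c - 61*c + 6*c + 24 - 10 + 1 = 30*c^2 + 95*c + 15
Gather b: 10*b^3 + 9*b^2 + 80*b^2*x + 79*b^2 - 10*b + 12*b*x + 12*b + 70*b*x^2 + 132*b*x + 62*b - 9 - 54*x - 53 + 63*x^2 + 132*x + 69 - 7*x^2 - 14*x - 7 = 10*b^3 + b^2*(80*x + 88) + b*(70*x^2 + 144*x + 64) + 56*x^2 + 64*x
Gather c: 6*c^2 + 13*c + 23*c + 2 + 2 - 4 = 6*c^2 + 36*c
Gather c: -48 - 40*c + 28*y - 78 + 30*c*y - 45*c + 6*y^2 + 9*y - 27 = c*(30*y - 85) + 6*y^2 + 37*y - 153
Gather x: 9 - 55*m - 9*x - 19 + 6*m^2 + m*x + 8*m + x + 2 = 6*m^2 - 47*m + x*(m - 8) - 8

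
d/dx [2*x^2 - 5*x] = 4*x - 5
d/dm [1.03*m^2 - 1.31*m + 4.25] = 2.06*m - 1.31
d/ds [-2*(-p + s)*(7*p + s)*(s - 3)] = 14*p^2 - 24*p*s + 36*p - 6*s^2 + 12*s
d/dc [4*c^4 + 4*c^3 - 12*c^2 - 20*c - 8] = 16*c^3 + 12*c^2 - 24*c - 20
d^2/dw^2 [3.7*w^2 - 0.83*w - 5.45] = 7.40000000000000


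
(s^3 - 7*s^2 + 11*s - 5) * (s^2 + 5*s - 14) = s^5 - 2*s^4 - 38*s^3 + 148*s^2 - 179*s + 70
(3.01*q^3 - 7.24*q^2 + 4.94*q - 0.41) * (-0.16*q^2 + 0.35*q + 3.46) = -0.4816*q^5 + 2.2119*q^4 + 7.0902*q^3 - 23.2558*q^2 + 16.9489*q - 1.4186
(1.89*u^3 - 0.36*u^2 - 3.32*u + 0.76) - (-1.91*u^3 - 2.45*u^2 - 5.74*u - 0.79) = 3.8*u^3 + 2.09*u^2 + 2.42*u + 1.55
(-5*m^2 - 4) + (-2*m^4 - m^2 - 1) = -2*m^4 - 6*m^2 - 5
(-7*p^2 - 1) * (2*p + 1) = -14*p^3 - 7*p^2 - 2*p - 1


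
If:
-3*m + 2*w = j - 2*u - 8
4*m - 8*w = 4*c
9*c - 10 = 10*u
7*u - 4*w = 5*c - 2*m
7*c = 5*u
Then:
No Solution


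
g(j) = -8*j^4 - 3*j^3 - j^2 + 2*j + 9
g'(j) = -32*j^3 - 9*j^2 - 2*j + 2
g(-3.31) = -860.07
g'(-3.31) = 1070.49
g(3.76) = -1756.06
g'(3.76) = -1833.79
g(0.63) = 7.85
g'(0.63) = -10.83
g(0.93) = 1.60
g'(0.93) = -33.38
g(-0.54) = 7.42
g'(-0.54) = 5.49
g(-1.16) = -4.47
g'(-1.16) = 42.16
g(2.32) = -260.97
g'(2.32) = -450.67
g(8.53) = -44261.84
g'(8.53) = -20530.72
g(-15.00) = -395121.00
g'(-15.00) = 106007.00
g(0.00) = 9.00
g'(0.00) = 2.00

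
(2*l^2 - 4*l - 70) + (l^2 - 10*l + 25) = 3*l^2 - 14*l - 45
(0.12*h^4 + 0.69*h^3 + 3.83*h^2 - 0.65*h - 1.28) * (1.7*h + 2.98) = 0.204*h^5 + 1.5306*h^4 + 8.5672*h^3 + 10.3084*h^2 - 4.113*h - 3.8144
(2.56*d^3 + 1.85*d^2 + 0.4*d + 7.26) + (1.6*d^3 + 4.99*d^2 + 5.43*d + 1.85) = 4.16*d^3 + 6.84*d^2 + 5.83*d + 9.11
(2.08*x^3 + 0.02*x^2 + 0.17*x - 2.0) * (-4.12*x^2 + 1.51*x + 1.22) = -8.5696*x^5 + 3.0584*x^4 + 1.8674*x^3 + 8.5211*x^2 - 2.8126*x - 2.44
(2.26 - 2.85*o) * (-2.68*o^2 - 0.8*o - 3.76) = 7.638*o^3 - 3.7768*o^2 + 8.908*o - 8.4976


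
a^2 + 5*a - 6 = (a - 1)*(a + 6)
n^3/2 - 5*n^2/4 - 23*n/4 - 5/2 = (n/2 + 1)*(n - 5)*(n + 1/2)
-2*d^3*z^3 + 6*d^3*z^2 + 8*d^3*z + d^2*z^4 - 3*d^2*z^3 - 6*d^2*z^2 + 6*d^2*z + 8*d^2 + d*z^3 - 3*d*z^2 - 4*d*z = (-2*d + z)*(z - 4)*(d*z + 1)*(d*z + d)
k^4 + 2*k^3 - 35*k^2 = k^2*(k - 5)*(k + 7)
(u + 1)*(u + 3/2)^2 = u^3 + 4*u^2 + 21*u/4 + 9/4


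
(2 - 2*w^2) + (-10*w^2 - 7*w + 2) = -12*w^2 - 7*w + 4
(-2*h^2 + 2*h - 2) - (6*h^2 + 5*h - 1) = -8*h^2 - 3*h - 1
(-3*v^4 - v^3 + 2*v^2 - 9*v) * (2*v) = -6*v^5 - 2*v^4 + 4*v^3 - 18*v^2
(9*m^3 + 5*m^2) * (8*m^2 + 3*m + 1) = 72*m^5 + 67*m^4 + 24*m^3 + 5*m^2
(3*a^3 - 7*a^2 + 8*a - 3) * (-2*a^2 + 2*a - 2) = -6*a^5 + 20*a^4 - 36*a^3 + 36*a^2 - 22*a + 6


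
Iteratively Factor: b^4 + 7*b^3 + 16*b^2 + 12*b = (b + 2)*(b^3 + 5*b^2 + 6*b) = (b + 2)^2*(b^2 + 3*b) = b*(b + 2)^2*(b + 3)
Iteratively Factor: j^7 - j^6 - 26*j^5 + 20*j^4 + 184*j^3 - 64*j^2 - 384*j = (j - 2)*(j^6 + j^5 - 24*j^4 - 28*j^3 + 128*j^2 + 192*j) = (j - 2)*(j + 2)*(j^5 - j^4 - 22*j^3 + 16*j^2 + 96*j) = (j - 2)*(j + 2)^2*(j^4 - 3*j^3 - 16*j^2 + 48*j) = (j - 3)*(j - 2)*(j + 2)^2*(j^3 - 16*j) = j*(j - 3)*(j - 2)*(j + 2)^2*(j^2 - 16) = j*(j - 3)*(j - 2)*(j + 2)^2*(j + 4)*(j - 4)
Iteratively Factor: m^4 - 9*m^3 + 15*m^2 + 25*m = (m - 5)*(m^3 - 4*m^2 - 5*m) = (m - 5)*(m + 1)*(m^2 - 5*m) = m*(m - 5)*(m + 1)*(m - 5)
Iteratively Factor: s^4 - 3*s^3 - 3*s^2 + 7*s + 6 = (s + 1)*(s^3 - 4*s^2 + s + 6) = (s - 3)*(s + 1)*(s^2 - s - 2) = (s - 3)*(s + 1)^2*(s - 2)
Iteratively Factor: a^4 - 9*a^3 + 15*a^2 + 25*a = (a + 1)*(a^3 - 10*a^2 + 25*a) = a*(a + 1)*(a^2 - 10*a + 25) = a*(a - 5)*(a + 1)*(a - 5)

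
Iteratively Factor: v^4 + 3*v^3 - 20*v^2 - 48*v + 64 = (v + 4)*(v^3 - v^2 - 16*v + 16) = (v + 4)^2*(v^2 - 5*v + 4) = (v - 4)*(v + 4)^2*(v - 1)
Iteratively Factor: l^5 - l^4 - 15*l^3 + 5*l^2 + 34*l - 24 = (l - 1)*(l^4 - 15*l^2 - 10*l + 24) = (l - 1)^2*(l^3 + l^2 - 14*l - 24) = (l - 1)^2*(l + 2)*(l^2 - l - 12) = (l - 1)^2*(l + 2)*(l + 3)*(l - 4)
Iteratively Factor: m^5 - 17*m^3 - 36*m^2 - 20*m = (m + 1)*(m^4 - m^3 - 16*m^2 - 20*m) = (m + 1)*(m + 2)*(m^3 - 3*m^2 - 10*m) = m*(m + 1)*(m + 2)*(m^2 - 3*m - 10) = m*(m - 5)*(m + 1)*(m + 2)*(m + 2)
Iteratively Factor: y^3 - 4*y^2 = (y)*(y^2 - 4*y) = y*(y - 4)*(y)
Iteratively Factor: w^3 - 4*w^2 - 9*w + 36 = (w - 4)*(w^2 - 9) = (w - 4)*(w - 3)*(w + 3)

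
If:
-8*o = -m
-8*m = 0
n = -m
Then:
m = 0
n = 0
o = 0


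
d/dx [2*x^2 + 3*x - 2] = 4*x + 3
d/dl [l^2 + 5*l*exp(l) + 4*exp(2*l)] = 5*l*exp(l) + 2*l + 8*exp(2*l) + 5*exp(l)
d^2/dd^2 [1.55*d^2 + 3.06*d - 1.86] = 3.10000000000000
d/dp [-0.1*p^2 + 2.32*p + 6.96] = 2.32 - 0.2*p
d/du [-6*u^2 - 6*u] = -12*u - 6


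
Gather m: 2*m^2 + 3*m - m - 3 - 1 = 2*m^2 + 2*m - 4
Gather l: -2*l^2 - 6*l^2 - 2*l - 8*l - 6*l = -8*l^2 - 16*l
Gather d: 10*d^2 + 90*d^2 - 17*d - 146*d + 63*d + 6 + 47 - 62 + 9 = 100*d^2 - 100*d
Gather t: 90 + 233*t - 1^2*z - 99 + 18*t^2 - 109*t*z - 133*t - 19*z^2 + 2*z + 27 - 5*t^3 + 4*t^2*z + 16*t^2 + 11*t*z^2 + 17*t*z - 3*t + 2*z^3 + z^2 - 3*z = -5*t^3 + t^2*(4*z + 34) + t*(11*z^2 - 92*z + 97) + 2*z^3 - 18*z^2 - 2*z + 18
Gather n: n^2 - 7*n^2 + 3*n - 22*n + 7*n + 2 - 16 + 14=-6*n^2 - 12*n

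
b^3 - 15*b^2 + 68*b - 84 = (b - 7)*(b - 6)*(b - 2)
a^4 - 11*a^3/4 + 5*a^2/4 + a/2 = a*(a - 2)*(a - 1)*(a + 1/4)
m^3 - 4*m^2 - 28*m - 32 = (m - 8)*(m + 2)^2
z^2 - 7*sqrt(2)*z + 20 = (z - 5*sqrt(2))*(z - 2*sqrt(2))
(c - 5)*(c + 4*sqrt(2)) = c^2 - 5*c + 4*sqrt(2)*c - 20*sqrt(2)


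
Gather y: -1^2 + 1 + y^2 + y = y^2 + y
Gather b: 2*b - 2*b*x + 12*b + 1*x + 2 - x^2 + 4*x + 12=b*(14 - 2*x) - x^2 + 5*x + 14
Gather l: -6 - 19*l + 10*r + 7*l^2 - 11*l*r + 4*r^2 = 7*l^2 + l*(-11*r - 19) + 4*r^2 + 10*r - 6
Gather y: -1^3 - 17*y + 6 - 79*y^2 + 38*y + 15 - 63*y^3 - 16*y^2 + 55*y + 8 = -63*y^3 - 95*y^2 + 76*y + 28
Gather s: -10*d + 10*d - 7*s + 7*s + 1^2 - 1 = 0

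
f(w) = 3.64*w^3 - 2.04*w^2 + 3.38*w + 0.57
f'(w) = 10.92*w^2 - 4.08*w + 3.38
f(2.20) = 36.89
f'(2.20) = 47.26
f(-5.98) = -871.00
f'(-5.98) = 418.28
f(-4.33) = -347.82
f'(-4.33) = 225.78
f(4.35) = 276.29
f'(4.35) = 192.27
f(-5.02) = -528.29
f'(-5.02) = 299.05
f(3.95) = 206.42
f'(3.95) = 157.64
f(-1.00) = -8.49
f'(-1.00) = 18.38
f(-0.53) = -2.34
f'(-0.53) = 8.61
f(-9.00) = -2848.65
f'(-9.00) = 924.62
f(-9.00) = -2848.65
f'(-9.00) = 924.62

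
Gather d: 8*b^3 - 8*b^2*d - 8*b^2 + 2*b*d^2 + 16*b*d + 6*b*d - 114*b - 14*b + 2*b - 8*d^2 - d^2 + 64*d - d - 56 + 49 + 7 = 8*b^3 - 8*b^2 - 126*b + d^2*(2*b - 9) + d*(-8*b^2 + 22*b + 63)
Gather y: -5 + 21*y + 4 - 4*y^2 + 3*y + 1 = -4*y^2 + 24*y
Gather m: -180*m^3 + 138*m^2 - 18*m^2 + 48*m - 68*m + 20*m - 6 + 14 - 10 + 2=-180*m^3 + 120*m^2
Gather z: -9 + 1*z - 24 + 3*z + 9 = 4*z - 24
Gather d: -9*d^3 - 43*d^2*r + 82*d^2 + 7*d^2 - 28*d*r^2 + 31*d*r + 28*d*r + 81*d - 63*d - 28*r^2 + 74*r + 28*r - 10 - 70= -9*d^3 + d^2*(89 - 43*r) + d*(-28*r^2 + 59*r + 18) - 28*r^2 + 102*r - 80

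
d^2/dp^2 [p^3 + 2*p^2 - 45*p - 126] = 6*p + 4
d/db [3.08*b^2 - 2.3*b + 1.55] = 6.16*b - 2.3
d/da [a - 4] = 1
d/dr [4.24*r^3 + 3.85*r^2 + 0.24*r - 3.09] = 12.72*r^2 + 7.7*r + 0.24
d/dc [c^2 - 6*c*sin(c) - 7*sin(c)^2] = -6*c*cos(c) + 2*c - 6*sin(c) - 7*sin(2*c)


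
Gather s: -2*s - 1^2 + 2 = 1 - 2*s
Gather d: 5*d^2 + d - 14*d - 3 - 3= 5*d^2 - 13*d - 6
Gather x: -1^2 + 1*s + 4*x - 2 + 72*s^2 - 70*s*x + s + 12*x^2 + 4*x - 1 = 72*s^2 + 2*s + 12*x^2 + x*(8 - 70*s) - 4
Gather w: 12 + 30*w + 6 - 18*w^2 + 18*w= -18*w^2 + 48*w + 18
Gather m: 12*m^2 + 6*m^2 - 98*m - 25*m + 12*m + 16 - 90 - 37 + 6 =18*m^2 - 111*m - 105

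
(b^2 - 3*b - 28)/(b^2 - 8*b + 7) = (b + 4)/(b - 1)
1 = 1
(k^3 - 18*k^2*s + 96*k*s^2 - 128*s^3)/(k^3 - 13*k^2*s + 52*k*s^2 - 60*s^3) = (k^2 - 16*k*s + 64*s^2)/(k^2 - 11*k*s + 30*s^2)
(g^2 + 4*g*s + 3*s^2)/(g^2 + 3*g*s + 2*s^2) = (g + 3*s)/(g + 2*s)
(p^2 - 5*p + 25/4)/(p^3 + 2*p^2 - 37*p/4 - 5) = (2*p - 5)/(2*p^2 + 9*p + 4)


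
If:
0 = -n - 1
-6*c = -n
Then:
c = -1/6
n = -1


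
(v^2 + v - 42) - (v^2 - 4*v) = 5*v - 42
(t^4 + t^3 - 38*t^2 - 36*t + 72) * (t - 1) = t^5 - 39*t^3 + 2*t^2 + 108*t - 72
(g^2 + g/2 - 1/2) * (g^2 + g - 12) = g^4 + 3*g^3/2 - 12*g^2 - 13*g/2 + 6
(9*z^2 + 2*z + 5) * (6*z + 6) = 54*z^3 + 66*z^2 + 42*z + 30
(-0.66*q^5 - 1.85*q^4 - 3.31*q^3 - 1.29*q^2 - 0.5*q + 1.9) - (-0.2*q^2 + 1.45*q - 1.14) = -0.66*q^5 - 1.85*q^4 - 3.31*q^3 - 1.09*q^2 - 1.95*q + 3.04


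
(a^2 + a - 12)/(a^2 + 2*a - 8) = (a - 3)/(a - 2)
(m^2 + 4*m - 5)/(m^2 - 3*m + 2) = (m + 5)/(m - 2)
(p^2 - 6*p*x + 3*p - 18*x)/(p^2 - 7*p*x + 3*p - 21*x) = (-p + 6*x)/(-p + 7*x)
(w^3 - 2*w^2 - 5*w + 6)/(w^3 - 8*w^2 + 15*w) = (w^2 + w - 2)/(w*(w - 5))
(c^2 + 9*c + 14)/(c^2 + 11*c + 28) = (c + 2)/(c + 4)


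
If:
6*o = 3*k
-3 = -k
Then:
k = 3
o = 3/2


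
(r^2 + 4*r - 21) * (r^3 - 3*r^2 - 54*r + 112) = r^5 + r^4 - 87*r^3 - 41*r^2 + 1582*r - 2352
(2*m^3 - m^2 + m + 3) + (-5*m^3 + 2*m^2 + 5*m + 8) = -3*m^3 + m^2 + 6*m + 11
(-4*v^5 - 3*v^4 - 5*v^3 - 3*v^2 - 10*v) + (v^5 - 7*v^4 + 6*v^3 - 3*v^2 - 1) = -3*v^5 - 10*v^4 + v^3 - 6*v^2 - 10*v - 1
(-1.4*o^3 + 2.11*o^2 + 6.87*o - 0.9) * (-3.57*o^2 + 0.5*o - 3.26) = 4.998*o^5 - 8.2327*o^4 - 18.9069*o^3 - 0.230599999999999*o^2 - 22.8462*o + 2.934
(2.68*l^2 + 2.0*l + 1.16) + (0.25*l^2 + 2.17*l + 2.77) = 2.93*l^2 + 4.17*l + 3.93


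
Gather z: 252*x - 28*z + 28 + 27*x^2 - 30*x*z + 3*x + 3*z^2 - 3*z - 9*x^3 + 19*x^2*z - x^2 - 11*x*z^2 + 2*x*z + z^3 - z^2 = -9*x^3 + 26*x^2 + 255*x + z^3 + z^2*(2 - 11*x) + z*(19*x^2 - 28*x - 31) + 28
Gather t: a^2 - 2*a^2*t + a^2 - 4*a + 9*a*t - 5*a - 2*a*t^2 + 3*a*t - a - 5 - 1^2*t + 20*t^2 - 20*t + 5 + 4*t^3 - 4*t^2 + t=2*a^2 - 10*a + 4*t^3 + t^2*(16 - 2*a) + t*(-2*a^2 + 12*a - 20)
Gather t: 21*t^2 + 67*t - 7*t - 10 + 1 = 21*t^2 + 60*t - 9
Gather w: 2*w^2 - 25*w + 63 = 2*w^2 - 25*w + 63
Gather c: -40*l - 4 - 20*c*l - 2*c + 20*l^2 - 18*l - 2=c*(-20*l - 2) + 20*l^2 - 58*l - 6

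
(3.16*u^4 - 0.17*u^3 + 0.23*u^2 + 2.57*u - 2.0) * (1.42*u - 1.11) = 4.4872*u^5 - 3.749*u^4 + 0.5153*u^3 + 3.3941*u^2 - 5.6927*u + 2.22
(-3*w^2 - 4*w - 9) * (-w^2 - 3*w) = 3*w^4 + 13*w^3 + 21*w^2 + 27*w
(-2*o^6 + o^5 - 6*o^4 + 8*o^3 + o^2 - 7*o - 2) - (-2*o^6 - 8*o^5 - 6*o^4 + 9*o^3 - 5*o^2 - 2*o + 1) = 9*o^5 - o^3 + 6*o^2 - 5*o - 3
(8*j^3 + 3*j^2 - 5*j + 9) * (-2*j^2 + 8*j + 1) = -16*j^5 + 58*j^4 + 42*j^3 - 55*j^2 + 67*j + 9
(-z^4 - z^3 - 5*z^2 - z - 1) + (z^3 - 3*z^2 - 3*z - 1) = -z^4 - 8*z^2 - 4*z - 2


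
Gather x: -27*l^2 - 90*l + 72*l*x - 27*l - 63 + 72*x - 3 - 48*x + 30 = -27*l^2 - 117*l + x*(72*l + 24) - 36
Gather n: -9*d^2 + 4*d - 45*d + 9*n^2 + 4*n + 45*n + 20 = -9*d^2 - 41*d + 9*n^2 + 49*n + 20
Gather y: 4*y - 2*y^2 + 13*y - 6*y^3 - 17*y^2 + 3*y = -6*y^3 - 19*y^2 + 20*y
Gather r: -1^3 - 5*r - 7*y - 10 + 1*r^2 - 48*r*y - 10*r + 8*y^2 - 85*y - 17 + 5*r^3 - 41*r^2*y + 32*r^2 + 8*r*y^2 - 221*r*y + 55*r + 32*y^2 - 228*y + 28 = 5*r^3 + r^2*(33 - 41*y) + r*(8*y^2 - 269*y + 40) + 40*y^2 - 320*y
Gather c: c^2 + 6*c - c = c^2 + 5*c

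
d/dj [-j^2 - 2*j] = -2*j - 2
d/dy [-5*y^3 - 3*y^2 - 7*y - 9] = -15*y^2 - 6*y - 7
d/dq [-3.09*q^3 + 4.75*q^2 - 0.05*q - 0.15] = -9.27*q^2 + 9.5*q - 0.05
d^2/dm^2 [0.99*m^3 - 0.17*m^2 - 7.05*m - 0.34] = 5.94*m - 0.34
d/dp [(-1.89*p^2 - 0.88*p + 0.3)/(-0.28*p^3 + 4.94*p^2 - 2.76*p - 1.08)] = (-0.5292*p^4 - 0.492799999999999*p^3 + 9.8156*p^2 + 1.1184*p + 1.7784)/(0.0784*p^6 - 2.7664*p^5 + 25.9492*p^4 - 26.664*p^3 - 3.0528*p^2 + 5.9616*p + 1.1664)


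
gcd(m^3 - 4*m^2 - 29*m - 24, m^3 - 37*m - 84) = m + 3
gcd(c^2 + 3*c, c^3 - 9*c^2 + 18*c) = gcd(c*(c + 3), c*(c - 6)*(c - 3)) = c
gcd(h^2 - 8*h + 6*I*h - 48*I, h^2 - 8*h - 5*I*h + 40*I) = h - 8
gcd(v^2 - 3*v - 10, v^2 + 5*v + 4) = 1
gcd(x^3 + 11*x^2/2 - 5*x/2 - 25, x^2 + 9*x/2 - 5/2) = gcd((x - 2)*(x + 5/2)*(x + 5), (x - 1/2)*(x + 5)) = x + 5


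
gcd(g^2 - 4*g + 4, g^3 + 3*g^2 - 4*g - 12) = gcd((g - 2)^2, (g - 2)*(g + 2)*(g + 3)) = g - 2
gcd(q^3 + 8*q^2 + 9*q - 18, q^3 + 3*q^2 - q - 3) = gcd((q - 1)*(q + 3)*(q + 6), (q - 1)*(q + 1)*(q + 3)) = q^2 + 2*q - 3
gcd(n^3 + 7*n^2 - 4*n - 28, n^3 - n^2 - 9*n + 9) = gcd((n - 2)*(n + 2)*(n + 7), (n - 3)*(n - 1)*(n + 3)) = 1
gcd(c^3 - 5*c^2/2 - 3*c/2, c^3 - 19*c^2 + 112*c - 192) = c - 3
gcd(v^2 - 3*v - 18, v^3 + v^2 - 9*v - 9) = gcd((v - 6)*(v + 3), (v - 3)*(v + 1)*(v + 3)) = v + 3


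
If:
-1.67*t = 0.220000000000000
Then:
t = -0.13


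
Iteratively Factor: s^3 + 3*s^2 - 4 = (s + 2)*(s^2 + s - 2) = (s - 1)*(s + 2)*(s + 2)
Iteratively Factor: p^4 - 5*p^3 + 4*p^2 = (p)*(p^3 - 5*p^2 + 4*p) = p^2*(p^2 - 5*p + 4) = p^2*(p - 1)*(p - 4)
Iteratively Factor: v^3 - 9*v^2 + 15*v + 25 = (v - 5)*(v^2 - 4*v - 5) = (v - 5)^2*(v + 1)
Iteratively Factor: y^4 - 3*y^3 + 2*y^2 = (y)*(y^3 - 3*y^2 + 2*y) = y*(y - 1)*(y^2 - 2*y) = y^2*(y - 1)*(y - 2)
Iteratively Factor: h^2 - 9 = (h - 3)*(h + 3)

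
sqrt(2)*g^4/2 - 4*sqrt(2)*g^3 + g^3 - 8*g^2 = g^2*(g - 8)*(sqrt(2)*g/2 + 1)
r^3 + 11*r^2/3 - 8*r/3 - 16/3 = (r - 4/3)*(r + 1)*(r + 4)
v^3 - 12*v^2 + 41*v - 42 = (v - 7)*(v - 3)*(v - 2)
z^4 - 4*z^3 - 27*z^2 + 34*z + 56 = (z - 7)*(z - 2)*(z + 1)*(z + 4)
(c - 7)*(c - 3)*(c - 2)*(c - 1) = c^4 - 13*c^3 + 53*c^2 - 83*c + 42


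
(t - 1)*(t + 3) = t^2 + 2*t - 3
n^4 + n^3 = n^3*(n + 1)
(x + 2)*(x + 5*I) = x^2 + 2*x + 5*I*x + 10*I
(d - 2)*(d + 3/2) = d^2 - d/2 - 3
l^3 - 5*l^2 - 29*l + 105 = (l - 7)*(l - 3)*(l + 5)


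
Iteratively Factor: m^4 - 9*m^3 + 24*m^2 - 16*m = (m - 1)*(m^3 - 8*m^2 + 16*m) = m*(m - 1)*(m^2 - 8*m + 16) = m*(m - 4)*(m - 1)*(m - 4)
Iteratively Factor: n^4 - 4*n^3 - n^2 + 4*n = (n + 1)*(n^3 - 5*n^2 + 4*n) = n*(n + 1)*(n^2 - 5*n + 4) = n*(n - 1)*(n + 1)*(n - 4)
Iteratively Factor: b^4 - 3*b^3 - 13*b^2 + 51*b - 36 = (b - 3)*(b^3 - 13*b + 12) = (b - 3)*(b - 1)*(b^2 + b - 12) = (b - 3)*(b - 1)*(b + 4)*(b - 3)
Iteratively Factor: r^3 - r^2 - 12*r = (r)*(r^2 - r - 12) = r*(r + 3)*(r - 4)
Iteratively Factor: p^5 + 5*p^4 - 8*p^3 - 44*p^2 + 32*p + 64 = (p + 4)*(p^4 + p^3 - 12*p^2 + 4*p + 16) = (p + 1)*(p + 4)*(p^3 - 12*p + 16) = (p - 2)*(p + 1)*(p + 4)*(p^2 + 2*p - 8) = (p - 2)^2*(p + 1)*(p + 4)*(p + 4)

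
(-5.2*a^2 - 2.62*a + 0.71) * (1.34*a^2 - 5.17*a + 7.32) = -6.968*a^4 + 23.3732*a^3 - 23.5672*a^2 - 22.8491*a + 5.1972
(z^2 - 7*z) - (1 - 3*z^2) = 4*z^2 - 7*z - 1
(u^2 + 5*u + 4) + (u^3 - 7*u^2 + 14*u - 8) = u^3 - 6*u^2 + 19*u - 4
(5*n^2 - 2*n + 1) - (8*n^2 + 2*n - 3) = -3*n^2 - 4*n + 4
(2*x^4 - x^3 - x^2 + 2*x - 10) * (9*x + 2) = 18*x^5 - 5*x^4 - 11*x^3 + 16*x^2 - 86*x - 20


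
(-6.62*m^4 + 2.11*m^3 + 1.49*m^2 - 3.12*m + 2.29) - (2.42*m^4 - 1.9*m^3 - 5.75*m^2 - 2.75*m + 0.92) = -9.04*m^4 + 4.01*m^3 + 7.24*m^2 - 0.37*m + 1.37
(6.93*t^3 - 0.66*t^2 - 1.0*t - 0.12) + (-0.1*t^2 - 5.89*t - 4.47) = 6.93*t^3 - 0.76*t^2 - 6.89*t - 4.59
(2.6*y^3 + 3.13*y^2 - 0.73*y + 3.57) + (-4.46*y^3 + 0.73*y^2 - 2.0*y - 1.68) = -1.86*y^3 + 3.86*y^2 - 2.73*y + 1.89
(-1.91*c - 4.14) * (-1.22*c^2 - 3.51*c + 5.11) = 2.3302*c^3 + 11.7549*c^2 + 4.7713*c - 21.1554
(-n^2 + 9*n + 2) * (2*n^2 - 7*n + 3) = -2*n^4 + 25*n^3 - 62*n^2 + 13*n + 6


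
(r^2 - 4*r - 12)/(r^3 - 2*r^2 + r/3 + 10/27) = 27*(r^2 - 4*r - 12)/(27*r^3 - 54*r^2 + 9*r + 10)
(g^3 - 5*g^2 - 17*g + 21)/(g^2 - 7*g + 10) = (g^3 - 5*g^2 - 17*g + 21)/(g^2 - 7*g + 10)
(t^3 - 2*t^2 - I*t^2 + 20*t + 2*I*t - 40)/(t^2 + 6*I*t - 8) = (t^2 - t*(2 + 5*I) + 10*I)/(t + 2*I)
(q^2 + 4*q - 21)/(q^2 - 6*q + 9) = (q + 7)/(q - 3)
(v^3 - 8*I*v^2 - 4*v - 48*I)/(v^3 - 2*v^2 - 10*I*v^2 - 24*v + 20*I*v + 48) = (v + 2*I)/(v - 2)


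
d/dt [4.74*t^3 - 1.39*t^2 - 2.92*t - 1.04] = 14.22*t^2 - 2.78*t - 2.92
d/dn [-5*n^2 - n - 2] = -10*n - 1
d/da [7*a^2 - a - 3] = 14*a - 1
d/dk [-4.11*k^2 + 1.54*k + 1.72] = 1.54 - 8.22*k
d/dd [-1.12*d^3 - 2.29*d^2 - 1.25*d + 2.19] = -3.36*d^2 - 4.58*d - 1.25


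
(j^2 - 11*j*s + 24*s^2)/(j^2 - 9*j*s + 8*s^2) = (-j + 3*s)/(-j + s)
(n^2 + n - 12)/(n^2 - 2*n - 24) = (n - 3)/(n - 6)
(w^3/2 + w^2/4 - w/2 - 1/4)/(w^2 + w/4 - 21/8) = 2*(2*w^3 + w^2 - 2*w - 1)/(8*w^2 + 2*w - 21)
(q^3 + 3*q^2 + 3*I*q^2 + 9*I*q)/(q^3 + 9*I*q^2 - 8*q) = (q^2 + 3*q*(1 + I) + 9*I)/(q^2 + 9*I*q - 8)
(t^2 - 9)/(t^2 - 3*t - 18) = (t - 3)/(t - 6)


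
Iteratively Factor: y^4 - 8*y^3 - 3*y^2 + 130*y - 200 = (y - 5)*(y^3 - 3*y^2 - 18*y + 40) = (y - 5)*(y + 4)*(y^2 - 7*y + 10) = (y - 5)*(y - 2)*(y + 4)*(y - 5)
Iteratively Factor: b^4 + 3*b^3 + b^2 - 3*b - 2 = (b + 2)*(b^3 + b^2 - b - 1) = (b + 1)*(b + 2)*(b^2 - 1) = (b - 1)*(b + 1)*(b + 2)*(b + 1)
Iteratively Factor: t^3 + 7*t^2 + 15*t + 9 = (t + 1)*(t^2 + 6*t + 9) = (t + 1)*(t + 3)*(t + 3)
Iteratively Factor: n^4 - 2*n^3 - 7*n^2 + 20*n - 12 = (n + 3)*(n^3 - 5*n^2 + 8*n - 4) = (n - 1)*(n + 3)*(n^2 - 4*n + 4) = (n - 2)*(n - 1)*(n + 3)*(n - 2)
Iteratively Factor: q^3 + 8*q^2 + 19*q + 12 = (q + 1)*(q^2 + 7*q + 12) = (q + 1)*(q + 4)*(q + 3)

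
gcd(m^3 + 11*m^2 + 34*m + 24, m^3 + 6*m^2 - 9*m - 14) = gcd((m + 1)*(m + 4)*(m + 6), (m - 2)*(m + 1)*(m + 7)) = m + 1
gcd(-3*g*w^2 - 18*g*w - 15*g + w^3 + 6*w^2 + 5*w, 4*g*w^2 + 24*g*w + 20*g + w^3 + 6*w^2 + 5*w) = w^2 + 6*w + 5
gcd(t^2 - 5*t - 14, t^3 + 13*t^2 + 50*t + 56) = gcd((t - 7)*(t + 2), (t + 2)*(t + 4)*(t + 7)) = t + 2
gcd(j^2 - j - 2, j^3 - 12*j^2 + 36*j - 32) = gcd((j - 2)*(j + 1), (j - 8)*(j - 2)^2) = j - 2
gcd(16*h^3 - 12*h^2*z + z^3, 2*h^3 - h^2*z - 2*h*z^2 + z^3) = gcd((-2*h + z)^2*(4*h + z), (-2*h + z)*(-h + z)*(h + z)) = -2*h + z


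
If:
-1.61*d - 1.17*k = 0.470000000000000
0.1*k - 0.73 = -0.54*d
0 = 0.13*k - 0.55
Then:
No Solution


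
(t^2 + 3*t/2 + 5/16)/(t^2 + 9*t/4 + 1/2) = (t + 5/4)/(t + 2)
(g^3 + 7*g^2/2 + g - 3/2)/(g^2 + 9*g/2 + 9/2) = (2*g^2 + g - 1)/(2*g + 3)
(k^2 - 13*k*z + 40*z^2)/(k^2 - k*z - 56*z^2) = (k - 5*z)/(k + 7*z)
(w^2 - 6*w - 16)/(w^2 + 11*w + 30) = (w^2 - 6*w - 16)/(w^2 + 11*w + 30)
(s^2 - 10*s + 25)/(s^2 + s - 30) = (s - 5)/(s + 6)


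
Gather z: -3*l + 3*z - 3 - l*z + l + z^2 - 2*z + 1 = -2*l + z^2 + z*(1 - l) - 2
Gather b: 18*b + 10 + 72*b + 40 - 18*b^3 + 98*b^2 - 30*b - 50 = -18*b^3 + 98*b^2 + 60*b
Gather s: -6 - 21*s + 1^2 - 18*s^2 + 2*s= -18*s^2 - 19*s - 5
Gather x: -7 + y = y - 7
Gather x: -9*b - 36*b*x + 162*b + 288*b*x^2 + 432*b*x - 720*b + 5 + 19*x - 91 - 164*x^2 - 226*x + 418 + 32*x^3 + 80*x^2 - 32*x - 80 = -567*b + 32*x^3 + x^2*(288*b - 84) + x*(396*b - 239) + 252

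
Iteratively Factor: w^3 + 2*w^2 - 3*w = (w - 1)*(w^2 + 3*w) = (w - 1)*(w + 3)*(w)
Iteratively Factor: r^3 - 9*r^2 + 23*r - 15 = (r - 5)*(r^2 - 4*r + 3) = (r - 5)*(r - 1)*(r - 3)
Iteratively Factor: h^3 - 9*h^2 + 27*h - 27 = (h - 3)*(h^2 - 6*h + 9) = (h - 3)^2*(h - 3)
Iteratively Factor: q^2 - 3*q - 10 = (q + 2)*(q - 5)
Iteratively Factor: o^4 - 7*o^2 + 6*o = (o - 1)*(o^3 + o^2 - 6*o) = o*(o - 1)*(o^2 + o - 6) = o*(o - 1)*(o + 3)*(o - 2)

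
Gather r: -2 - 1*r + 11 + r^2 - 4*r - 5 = r^2 - 5*r + 4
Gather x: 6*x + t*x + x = x*(t + 7)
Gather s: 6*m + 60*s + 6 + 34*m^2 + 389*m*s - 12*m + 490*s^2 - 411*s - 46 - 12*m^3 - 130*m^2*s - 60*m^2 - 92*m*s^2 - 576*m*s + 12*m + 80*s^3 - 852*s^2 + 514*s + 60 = -12*m^3 - 26*m^2 + 6*m + 80*s^3 + s^2*(-92*m - 362) + s*(-130*m^2 - 187*m + 163) + 20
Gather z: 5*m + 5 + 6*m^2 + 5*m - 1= 6*m^2 + 10*m + 4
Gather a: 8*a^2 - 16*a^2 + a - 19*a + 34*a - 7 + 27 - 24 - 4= -8*a^2 + 16*a - 8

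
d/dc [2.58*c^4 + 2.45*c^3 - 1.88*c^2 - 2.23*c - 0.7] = 10.32*c^3 + 7.35*c^2 - 3.76*c - 2.23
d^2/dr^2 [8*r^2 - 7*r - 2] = 16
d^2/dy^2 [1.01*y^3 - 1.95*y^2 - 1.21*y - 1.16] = 6.06*y - 3.9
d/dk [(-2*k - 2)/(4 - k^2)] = 2*(k^2 - 2*k*(k + 1) - 4)/(k^2 - 4)^2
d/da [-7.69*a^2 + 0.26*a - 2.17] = 0.26 - 15.38*a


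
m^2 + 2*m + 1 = (m + 1)^2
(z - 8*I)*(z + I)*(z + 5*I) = z^3 - 2*I*z^2 + 43*z + 40*I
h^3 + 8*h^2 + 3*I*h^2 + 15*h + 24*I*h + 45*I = (h + 3)*(h + 5)*(h + 3*I)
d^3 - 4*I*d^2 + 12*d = d*(d - 6*I)*(d + 2*I)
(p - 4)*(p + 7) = p^2 + 3*p - 28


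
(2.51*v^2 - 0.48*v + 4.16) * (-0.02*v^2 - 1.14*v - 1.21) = -0.0502*v^4 - 2.8518*v^3 - 2.5731*v^2 - 4.1616*v - 5.0336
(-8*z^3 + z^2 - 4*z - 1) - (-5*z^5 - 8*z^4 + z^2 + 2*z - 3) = 5*z^5 + 8*z^4 - 8*z^3 - 6*z + 2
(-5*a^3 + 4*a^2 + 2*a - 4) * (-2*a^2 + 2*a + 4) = 10*a^5 - 18*a^4 - 16*a^3 + 28*a^2 - 16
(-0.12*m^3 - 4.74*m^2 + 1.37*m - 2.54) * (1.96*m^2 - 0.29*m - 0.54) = -0.2352*m^5 - 9.2556*m^4 + 4.1246*m^3 - 2.8161*m^2 - 0.0032000000000002*m + 1.3716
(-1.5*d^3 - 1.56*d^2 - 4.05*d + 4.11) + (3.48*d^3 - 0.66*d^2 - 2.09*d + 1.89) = 1.98*d^3 - 2.22*d^2 - 6.14*d + 6.0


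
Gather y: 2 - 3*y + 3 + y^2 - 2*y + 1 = y^2 - 5*y + 6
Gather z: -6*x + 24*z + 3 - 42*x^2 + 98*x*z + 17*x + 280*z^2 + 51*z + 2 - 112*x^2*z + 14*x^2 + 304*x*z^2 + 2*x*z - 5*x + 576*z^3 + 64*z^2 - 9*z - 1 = -28*x^2 + 6*x + 576*z^3 + z^2*(304*x + 344) + z*(-112*x^2 + 100*x + 66) + 4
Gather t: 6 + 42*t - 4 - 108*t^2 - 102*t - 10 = -108*t^2 - 60*t - 8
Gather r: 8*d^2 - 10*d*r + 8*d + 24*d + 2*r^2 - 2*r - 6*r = 8*d^2 + 32*d + 2*r^2 + r*(-10*d - 8)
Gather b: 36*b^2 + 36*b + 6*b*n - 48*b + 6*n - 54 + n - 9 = 36*b^2 + b*(6*n - 12) + 7*n - 63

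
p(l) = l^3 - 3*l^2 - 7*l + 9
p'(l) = 3*l^2 - 6*l - 7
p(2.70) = -12.09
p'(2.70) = -1.33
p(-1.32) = 10.71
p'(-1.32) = 6.15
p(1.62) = -5.96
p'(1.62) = -8.85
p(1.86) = -7.96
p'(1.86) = -7.78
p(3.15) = -11.56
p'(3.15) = 3.87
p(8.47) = 342.13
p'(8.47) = 157.40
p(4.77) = 15.88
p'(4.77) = 32.64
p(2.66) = -12.03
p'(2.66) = -1.73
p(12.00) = 1221.00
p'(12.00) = 353.00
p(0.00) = 9.00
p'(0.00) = -7.00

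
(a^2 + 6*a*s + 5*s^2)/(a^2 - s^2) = (-a - 5*s)/(-a + s)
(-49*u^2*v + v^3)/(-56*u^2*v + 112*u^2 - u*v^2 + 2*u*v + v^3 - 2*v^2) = v*(7*u - v)/(8*u*v - 16*u - v^2 + 2*v)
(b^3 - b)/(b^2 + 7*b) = (b^2 - 1)/(b + 7)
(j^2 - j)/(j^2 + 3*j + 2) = j*(j - 1)/(j^2 + 3*j + 2)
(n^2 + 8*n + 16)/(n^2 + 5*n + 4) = (n + 4)/(n + 1)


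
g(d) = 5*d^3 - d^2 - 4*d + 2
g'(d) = 15*d^2 - 2*d - 4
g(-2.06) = -37.71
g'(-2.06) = 63.77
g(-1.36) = -6.99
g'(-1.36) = 26.46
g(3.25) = 150.08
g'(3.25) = 147.94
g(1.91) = 25.55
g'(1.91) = 46.90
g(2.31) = 49.06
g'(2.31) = 71.42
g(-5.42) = -801.80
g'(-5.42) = 447.49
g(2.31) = 49.06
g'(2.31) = 71.42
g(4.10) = 313.40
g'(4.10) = 239.95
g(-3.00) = -130.00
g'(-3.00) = 137.00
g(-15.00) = -17038.00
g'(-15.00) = 3401.00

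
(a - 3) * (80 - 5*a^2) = -5*a^3 + 15*a^2 + 80*a - 240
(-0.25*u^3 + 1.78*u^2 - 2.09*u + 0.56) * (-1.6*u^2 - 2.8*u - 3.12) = 0.4*u^5 - 2.148*u^4 - 0.86*u^3 - 0.597600000000001*u^2 + 4.9528*u - 1.7472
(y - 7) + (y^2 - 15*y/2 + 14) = y^2 - 13*y/2 + 7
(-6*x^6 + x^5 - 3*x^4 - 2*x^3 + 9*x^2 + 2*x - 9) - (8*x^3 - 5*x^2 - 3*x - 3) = -6*x^6 + x^5 - 3*x^4 - 10*x^3 + 14*x^2 + 5*x - 6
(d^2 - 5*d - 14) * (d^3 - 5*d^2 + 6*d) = d^5 - 10*d^4 + 17*d^3 + 40*d^2 - 84*d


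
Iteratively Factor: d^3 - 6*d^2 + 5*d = (d - 1)*(d^2 - 5*d) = d*(d - 1)*(d - 5)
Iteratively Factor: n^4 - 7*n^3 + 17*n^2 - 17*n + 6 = (n - 2)*(n^3 - 5*n^2 + 7*n - 3) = (n - 2)*(n - 1)*(n^2 - 4*n + 3) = (n - 3)*(n - 2)*(n - 1)*(n - 1)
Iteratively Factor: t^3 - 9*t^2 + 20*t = (t)*(t^2 - 9*t + 20) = t*(t - 4)*(t - 5)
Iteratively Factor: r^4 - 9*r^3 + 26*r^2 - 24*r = (r - 3)*(r^3 - 6*r^2 + 8*r) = r*(r - 3)*(r^2 - 6*r + 8) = r*(r - 4)*(r - 3)*(r - 2)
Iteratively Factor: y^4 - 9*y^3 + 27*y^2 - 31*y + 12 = (y - 3)*(y^3 - 6*y^2 + 9*y - 4) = (y - 3)*(y - 1)*(y^2 - 5*y + 4) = (y - 4)*(y - 3)*(y - 1)*(y - 1)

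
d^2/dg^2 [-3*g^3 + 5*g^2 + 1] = 10 - 18*g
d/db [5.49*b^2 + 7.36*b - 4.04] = 10.98*b + 7.36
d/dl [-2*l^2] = -4*l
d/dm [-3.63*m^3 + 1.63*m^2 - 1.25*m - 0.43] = -10.89*m^2 + 3.26*m - 1.25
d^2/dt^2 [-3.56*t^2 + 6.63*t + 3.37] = -7.12000000000000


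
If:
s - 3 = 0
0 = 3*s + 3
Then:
No Solution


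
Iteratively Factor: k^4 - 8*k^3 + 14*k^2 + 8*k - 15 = (k - 5)*(k^3 - 3*k^2 - k + 3) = (k - 5)*(k - 3)*(k^2 - 1) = (k - 5)*(k - 3)*(k + 1)*(k - 1)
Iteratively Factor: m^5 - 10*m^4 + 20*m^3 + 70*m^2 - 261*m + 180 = (m + 3)*(m^4 - 13*m^3 + 59*m^2 - 107*m + 60) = (m - 4)*(m + 3)*(m^3 - 9*m^2 + 23*m - 15) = (m - 4)*(m - 3)*(m + 3)*(m^2 - 6*m + 5) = (m - 5)*(m - 4)*(m - 3)*(m + 3)*(m - 1)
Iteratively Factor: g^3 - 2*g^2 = (g)*(g^2 - 2*g) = g*(g - 2)*(g)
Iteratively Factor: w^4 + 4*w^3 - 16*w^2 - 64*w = (w)*(w^3 + 4*w^2 - 16*w - 64) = w*(w + 4)*(w^2 - 16) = w*(w + 4)^2*(w - 4)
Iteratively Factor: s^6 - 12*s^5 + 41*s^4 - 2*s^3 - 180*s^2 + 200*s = (s - 5)*(s^5 - 7*s^4 + 6*s^3 + 28*s^2 - 40*s) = s*(s - 5)*(s^4 - 7*s^3 + 6*s^2 + 28*s - 40) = s*(s - 5)*(s - 2)*(s^3 - 5*s^2 - 4*s + 20) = s*(s - 5)^2*(s - 2)*(s^2 - 4) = s*(s - 5)^2*(s - 2)*(s + 2)*(s - 2)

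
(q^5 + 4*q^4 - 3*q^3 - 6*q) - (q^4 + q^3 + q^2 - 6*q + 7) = q^5 + 3*q^4 - 4*q^3 - q^2 - 7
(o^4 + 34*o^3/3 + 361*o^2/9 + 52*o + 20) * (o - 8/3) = o^5 + 26*o^4/3 + 89*o^3/9 - 1484*o^2/27 - 356*o/3 - 160/3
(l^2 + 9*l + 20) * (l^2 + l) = l^4 + 10*l^3 + 29*l^2 + 20*l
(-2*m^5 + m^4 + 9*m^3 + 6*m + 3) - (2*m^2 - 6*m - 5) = -2*m^5 + m^4 + 9*m^3 - 2*m^2 + 12*m + 8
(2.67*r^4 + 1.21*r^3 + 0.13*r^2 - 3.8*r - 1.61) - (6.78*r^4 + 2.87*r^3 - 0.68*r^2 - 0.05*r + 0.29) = -4.11*r^4 - 1.66*r^3 + 0.81*r^2 - 3.75*r - 1.9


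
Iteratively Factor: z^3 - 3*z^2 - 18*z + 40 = (z - 5)*(z^2 + 2*z - 8) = (z - 5)*(z + 4)*(z - 2)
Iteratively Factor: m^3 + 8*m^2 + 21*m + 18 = (m + 3)*(m^2 + 5*m + 6) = (m + 3)^2*(m + 2)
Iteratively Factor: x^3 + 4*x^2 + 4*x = (x)*(x^2 + 4*x + 4) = x*(x + 2)*(x + 2)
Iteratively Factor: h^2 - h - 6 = (h - 3)*(h + 2)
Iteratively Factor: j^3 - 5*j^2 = (j - 5)*(j^2) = j*(j - 5)*(j)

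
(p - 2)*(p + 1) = p^2 - p - 2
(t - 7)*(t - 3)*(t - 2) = t^3 - 12*t^2 + 41*t - 42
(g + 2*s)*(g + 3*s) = g^2 + 5*g*s + 6*s^2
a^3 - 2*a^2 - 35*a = a*(a - 7)*(a + 5)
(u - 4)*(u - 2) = u^2 - 6*u + 8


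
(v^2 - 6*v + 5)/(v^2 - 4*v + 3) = (v - 5)/(v - 3)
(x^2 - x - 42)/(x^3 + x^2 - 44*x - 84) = 1/(x + 2)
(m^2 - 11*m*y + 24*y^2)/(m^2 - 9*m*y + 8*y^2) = (-m + 3*y)/(-m + y)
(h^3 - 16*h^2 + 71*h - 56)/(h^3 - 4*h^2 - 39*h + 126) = (h^2 - 9*h + 8)/(h^2 + 3*h - 18)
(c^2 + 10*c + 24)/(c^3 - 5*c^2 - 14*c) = (c^2 + 10*c + 24)/(c*(c^2 - 5*c - 14))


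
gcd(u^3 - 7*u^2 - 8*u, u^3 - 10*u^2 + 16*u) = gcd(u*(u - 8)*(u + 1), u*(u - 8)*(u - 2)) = u^2 - 8*u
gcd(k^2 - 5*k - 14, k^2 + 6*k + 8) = k + 2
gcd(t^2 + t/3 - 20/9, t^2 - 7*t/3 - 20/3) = t + 5/3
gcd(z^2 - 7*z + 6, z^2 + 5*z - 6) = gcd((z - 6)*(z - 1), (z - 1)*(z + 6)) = z - 1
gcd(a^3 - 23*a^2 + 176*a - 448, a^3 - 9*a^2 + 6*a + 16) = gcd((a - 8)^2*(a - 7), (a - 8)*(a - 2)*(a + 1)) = a - 8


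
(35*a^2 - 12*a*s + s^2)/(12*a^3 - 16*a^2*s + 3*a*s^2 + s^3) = (35*a^2 - 12*a*s + s^2)/(12*a^3 - 16*a^2*s + 3*a*s^2 + s^3)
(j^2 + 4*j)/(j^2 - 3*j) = (j + 4)/(j - 3)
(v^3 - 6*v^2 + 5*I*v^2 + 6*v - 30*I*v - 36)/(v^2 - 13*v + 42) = (v^2 + 5*I*v + 6)/(v - 7)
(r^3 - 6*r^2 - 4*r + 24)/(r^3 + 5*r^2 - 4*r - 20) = (r - 6)/(r + 5)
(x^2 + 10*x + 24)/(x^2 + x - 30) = (x + 4)/(x - 5)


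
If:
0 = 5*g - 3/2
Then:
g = 3/10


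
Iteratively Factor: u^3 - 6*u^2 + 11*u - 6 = (u - 1)*(u^2 - 5*u + 6) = (u - 3)*(u - 1)*(u - 2)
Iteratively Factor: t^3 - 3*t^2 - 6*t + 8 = (t - 1)*(t^2 - 2*t - 8) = (t - 4)*(t - 1)*(t + 2)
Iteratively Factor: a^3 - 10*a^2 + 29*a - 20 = (a - 1)*(a^2 - 9*a + 20) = (a - 4)*(a - 1)*(a - 5)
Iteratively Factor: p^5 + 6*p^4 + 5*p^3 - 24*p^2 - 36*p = (p)*(p^4 + 6*p^3 + 5*p^2 - 24*p - 36) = p*(p + 2)*(p^3 + 4*p^2 - 3*p - 18) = p*(p + 2)*(p + 3)*(p^2 + p - 6) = p*(p + 2)*(p + 3)^2*(p - 2)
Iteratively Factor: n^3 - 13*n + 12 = (n - 1)*(n^2 + n - 12) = (n - 3)*(n - 1)*(n + 4)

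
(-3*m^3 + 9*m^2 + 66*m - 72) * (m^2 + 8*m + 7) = -3*m^5 - 15*m^4 + 117*m^3 + 519*m^2 - 114*m - 504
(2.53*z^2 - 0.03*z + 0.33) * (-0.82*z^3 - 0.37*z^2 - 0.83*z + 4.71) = -2.0746*z^5 - 0.9115*z^4 - 2.3594*z^3 + 11.8191*z^2 - 0.4152*z + 1.5543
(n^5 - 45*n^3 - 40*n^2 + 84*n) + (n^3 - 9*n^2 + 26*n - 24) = n^5 - 44*n^3 - 49*n^2 + 110*n - 24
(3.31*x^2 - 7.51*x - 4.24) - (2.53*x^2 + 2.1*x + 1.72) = 0.78*x^2 - 9.61*x - 5.96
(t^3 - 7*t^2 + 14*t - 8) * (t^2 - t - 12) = t^5 - 8*t^4 + 9*t^3 + 62*t^2 - 160*t + 96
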